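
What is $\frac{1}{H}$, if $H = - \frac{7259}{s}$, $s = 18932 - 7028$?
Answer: $- \frac{11904}{7259} \approx -1.6399$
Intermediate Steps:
$s = 11904$ ($s = 18932 - 7028 = 11904$)
$H = - \frac{7259}{11904} \approx -0.60979$
$\frac{1}{H} = \frac{1}{- \frac{7259}{11904}} = - \frac{11904}{7259}$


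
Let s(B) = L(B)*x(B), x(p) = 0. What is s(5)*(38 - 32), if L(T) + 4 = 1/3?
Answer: 0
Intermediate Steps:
L(T) = -11/3 (L(T) = -4 + 1/3 = -4 + ⅓ = -11/3)
s(B) = 0 (s(B) = -11/3*0 = 0)
s(5)*(38 - 32) = 0*(38 - 32) = 0*6 = 0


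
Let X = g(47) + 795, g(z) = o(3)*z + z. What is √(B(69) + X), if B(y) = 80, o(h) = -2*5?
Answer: 2*√113 ≈ 21.260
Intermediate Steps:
o(h) = -10
g(z) = -9*z (g(z) = -10*z + z = -9*z)
X = 372 (X = -9*47 + 795 = -423 + 795 = 372)
√(B(69) + X) = √(80 + 372) = √452 = 2*√113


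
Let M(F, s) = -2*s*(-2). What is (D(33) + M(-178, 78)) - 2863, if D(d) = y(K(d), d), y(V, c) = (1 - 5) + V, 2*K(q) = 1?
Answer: -5109/2 ≈ -2554.5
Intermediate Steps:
K(q) = 1/2 (K(q) = (1/2)*1 = 1/2)
y(V, c) = -4 + V
M(F, s) = 4*s
D(d) = -7/2 (D(d) = -4 + 1/2 = -7/2)
(D(33) + M(-178, 78)) - 2863 = (-7/2 + 4*78) - 2863 = (-7/2 + 312) - 2863 = 617/2 - 2863 = -5109/2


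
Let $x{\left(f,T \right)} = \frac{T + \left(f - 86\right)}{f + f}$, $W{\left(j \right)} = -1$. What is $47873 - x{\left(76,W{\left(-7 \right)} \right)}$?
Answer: $\frac{7276707}{152} \approx 47873.0$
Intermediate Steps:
$x{\left(f,T \right)} = \frac{-86 + T + f}{2 f}$ ($x{\left(f,T \right)} = \frac{T + \left(-86 + f\right)}{2 f} = \left(-86 + T + f\right) \frac{1}{2 f} = \frac{-86 + T + f}{2 f}$)
$47873 - x{\left(76,W{\left(-7 \right)} \right)} = 47873 - \frac{-86 - 1 + 76}{2 \cdot 76} = 47873 - \frac{1}{2} \cdot \frac{1}{76} \left(-11\right) = 47873 - - \frac{11}{152} = 47873 + \frac{11}{152} = \frac{7276707}{152}$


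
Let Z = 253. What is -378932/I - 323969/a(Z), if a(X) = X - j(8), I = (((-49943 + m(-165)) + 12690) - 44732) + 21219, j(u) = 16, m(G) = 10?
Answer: -26766740/19671 ≈ -1360.7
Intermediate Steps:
I = -60756 (I = (((-49943 + 10) + 12690) - 44732) + 21219 = ((-49933 + 12690) - 44732) + 21219 = (-37243 - 44732) + 21219 = -81975 + 21219 = -60756)
a(X) = -16 + X (a(X) = X - 1*16 = X - 16 = -16 + X)
-378932/I - 323969/a(Z) = -378932/(-60756) - 323969/(-16 + 253) = -378932*(-1/60756) - 323969/237 = 1553/249 - 323969*1/237 = 1553/249 - 323969/237 = -26766740/19671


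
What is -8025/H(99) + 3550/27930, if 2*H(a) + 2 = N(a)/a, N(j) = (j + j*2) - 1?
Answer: -45284720/2793 ≈ -16214.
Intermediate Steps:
N(j) = -1 + 3*j (N(j) = (j + 2*j) - 1 = 3*j - 1 = -1 + 3*j)
H(a) = -1 + (-1 + 3*a)/(2*a) (H(a) = -1 + ((-1 + 3*a)/a)/2 = -1 + (-1 + 3*a)/(2*a))
-8025/H(99) + 3550/27930 = -8025*198/(-1 + 99) + 3550/27930 = -8025/((½)*(1/99)*98) + 3550*(1/27930) = -8025/49/99 + 355/2793 = -8025*99/49 + 355/2793 = -794475/49 + 355/2793 = -45284720/2793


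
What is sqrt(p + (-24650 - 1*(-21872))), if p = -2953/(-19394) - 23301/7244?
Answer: I*sqrt(3430699805657668645)/35122534 ≈ 52.736*I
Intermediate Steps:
p = -215254031/70245068 (p = -2953*(-1/19394) - 23301*1/7244 = 2953/19394 - 23301/7244 = -215254031/70245068 ≈ -3.0643)
sqrt(p + (-24650 - 1*(-21872))) = sqrt(-215254031/70245068 + (-24650 - 1*(-21872))) = sqrt(-215254031/70245068 + (-24650 + 21872)) = sqrt(-215254031/70245068 - 2778) = sqrt(-195356052935/70245068) = I*sqrt(3430699805657668645)/35122534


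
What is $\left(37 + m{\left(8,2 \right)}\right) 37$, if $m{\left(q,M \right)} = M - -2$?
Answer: $1517$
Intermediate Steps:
$m{\left(q,M \right)} = 2 + M$ ($m{\left(q,M \right)} = M + 2 = 2 + M$)
$\left(37 + m{\left(8,2 \right)}\right) 37 = \left(37 + \left(2 + 2\right)\right) 37 = \left(37 + 4\right) 37 = 41 \cdot 37 = 1517$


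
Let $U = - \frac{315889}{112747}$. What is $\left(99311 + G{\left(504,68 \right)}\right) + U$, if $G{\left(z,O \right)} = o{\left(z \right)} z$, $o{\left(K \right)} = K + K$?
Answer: $\frac{68475785332}{112747} \approx 6.0734 \cdot 10^{5}$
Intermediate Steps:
$o{\left(K \right)} = 2 K$
$G{\left(z,O \right)} = 2 z^{2}$ ($G{\left(z,O \right)} = 2 z z = 2 z^{2}$)
$U = - \frac{315889}{112747}$ ($U = \left(-315889\right) \frac{1}{112747} = - \frac{315889}{112747} \approx -2.8018$)
$\left(99311 + G{\left(504,68 \right)}\right) + U = \left(99311 + 2 \cdot 504^{2}\right) - \frac{315889}{112747} = \left(99311 + 2 \cdot 254016\right) - \frac{315889}{112747} = \left(99311 + 508032\right) - \frac{315889}{112747} = 607343 - \frac{315889}{112747} = \frac{68475785332}{112747}$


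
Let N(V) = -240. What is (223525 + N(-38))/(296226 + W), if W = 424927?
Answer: 223285/721153 ≈ 0.30962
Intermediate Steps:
(223525 + N(-38))/(296226 + W) = (223525 - 240)/(296226 + 424927) = 223285/721153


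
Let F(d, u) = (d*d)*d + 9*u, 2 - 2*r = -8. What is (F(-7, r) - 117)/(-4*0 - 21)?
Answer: 415/21 ≈ 19.762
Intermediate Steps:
r = 5 (r = 1 - ½*(-8) = 1 + 4 = 5)
F(d, u) = d³ + 9*u (F(d, u) = d²*d + 9*u = d³ + 9*u)
(F(-7, r) - 117)/(-4*0 - 21) = (((-7)³ + 9*5) - 117)/(-4*0 - 21) = ((-343 + 45) - 117)/(0 - 21) = (-298 - 117)/(-21) = -415*(-1/21) = 415/21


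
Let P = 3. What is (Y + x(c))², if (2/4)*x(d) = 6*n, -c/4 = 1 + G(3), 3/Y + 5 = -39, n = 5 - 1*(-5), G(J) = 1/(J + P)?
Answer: 27846729/1936 ≈ 14384.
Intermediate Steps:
G(J) = 1/(3 + J) (G(J) = 1/(J + 3) = 1/(3 + J))
n = 10 (n = 5 + 5 = 10)
Y = -3/44 (Y = 3/(-5 - 39) = 3/(-44) = 3*(-1/44) = -3/44 ≈ -0.068182)
c = -14/3 (c = -4*(1 + 1/(3 + 3)) = -4*(1 + 1/6) = -4*(1 + ⅙) = -4*7/6 = -14/3 ≈ -4.6667)
x(d) = 120 (x(d) = 2*(6*10) = 2*60 = 120)
(Y + x(c))² = (-3/44 + 120)² = (5277/44)² = 27846729/1936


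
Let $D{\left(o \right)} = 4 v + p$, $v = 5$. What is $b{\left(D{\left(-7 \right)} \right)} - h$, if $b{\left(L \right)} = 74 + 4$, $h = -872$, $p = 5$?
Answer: $950$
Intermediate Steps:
$D{\left(o \right)} = 25$ ($D{\left(o \right)} = 4 \cdot 5 + 5 = 20 + 5 = 25$)
$b{\left(L \right)} = 78$
$b{\left(D{\left(-7 \right)} \right)} - h = 78 - -872 = 78 + 872 = 950$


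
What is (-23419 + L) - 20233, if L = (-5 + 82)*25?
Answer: -41727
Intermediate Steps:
L = 1925 (L = 77*25 = 1925)
(-23419 + L) - 20233 = (-23419 + 1925) - 20233 = -21494 - 20233 = -41727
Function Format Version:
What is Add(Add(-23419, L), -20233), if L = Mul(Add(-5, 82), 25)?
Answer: -41727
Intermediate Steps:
L = 1925 (L = Mul(77, 25) = 1925)
Add(Add(-23419, L), -20233) = Add(Add(-23419, 1925), -20233) = Add(-21494, -20233) = -41727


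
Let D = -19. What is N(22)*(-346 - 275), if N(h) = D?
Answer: 11799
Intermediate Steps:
N(h) = -19
N(22)*(-346 - 275) = -19*(-346 - 275) = -19*(-621) = 11799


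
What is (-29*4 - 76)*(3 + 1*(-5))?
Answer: 384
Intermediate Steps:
(-29*4 - 76)*(3 + 1*(-5)) = (-116 - 76)*(3 - 5) = -192*(-2) = 384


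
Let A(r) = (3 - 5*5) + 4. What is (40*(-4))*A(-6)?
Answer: 2880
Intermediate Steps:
A(r) = -18 (A(r) = (3 - 25) + 4 = -22 + 4 = -18)
(40*(-4))*A(-6) = (40*(-4))*(-18) = -160*(-18) = 2880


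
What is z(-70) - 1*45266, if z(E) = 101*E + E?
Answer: -52406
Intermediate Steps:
z(E) = 102*E
z(-70) - 1*45266 = 102*(-70) - 1*45266 = -7140 - 45266 = -52406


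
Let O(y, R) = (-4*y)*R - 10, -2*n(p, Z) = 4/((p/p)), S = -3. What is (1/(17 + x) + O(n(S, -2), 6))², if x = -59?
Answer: 2544025/1764 ≈ 1442.2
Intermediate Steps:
n(p, Z) = -2 (n(p, Z) = -2/(p/p) = -2/1 = -2)
O(y, R) = -10 - 4*R*y (O(y, R) = -4*R*y - 10 = -10 - 4*R*y)
(1/(17 + x) + O(n(S, -2), 6))² = (1/(17 - 59) + (-10 - 4*6*(-2)))² = (1/(-42) + (-10 + 48))² = (-1/42 + 38)² = (1595/42)² = 2544025/1764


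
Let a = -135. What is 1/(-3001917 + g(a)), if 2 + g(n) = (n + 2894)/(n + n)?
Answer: -270/810520889 ≈ -3.3312e-7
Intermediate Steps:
g(n) = -2 + (2894 + n)/(2*n) (g(n) = -2 + (n + 2894)/(n + n) = -2 + (2894 + n)/((2*n)) = -2 + (2894 + n)*(1/(2*n)) = -2 + (2894 + n)/(2*n))
1/(-3001917 + g(a)) = 1/(-3001917 + (-3/2 + 1447/(-135))) = 1/(-3001917 + (-3/2 + 1447*(-1/135))) = 1/(-3001917 + (-3/2 - 1447/135)) = 1/(-3001917 - 3299/270) = 1/(-810520889/270) = -270/810520889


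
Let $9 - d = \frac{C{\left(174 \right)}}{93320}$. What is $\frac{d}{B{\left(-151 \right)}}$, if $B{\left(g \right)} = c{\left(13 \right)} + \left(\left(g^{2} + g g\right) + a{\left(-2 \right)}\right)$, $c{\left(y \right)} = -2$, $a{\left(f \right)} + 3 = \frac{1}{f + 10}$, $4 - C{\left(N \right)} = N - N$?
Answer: $\frac{839876}{4255123705} \approx 0.00019738$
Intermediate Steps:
$C{\left(N \right)} = 4$ ($C{\left(N \right)} = 4 - \left(N - N\right) = 4 - 0 = 4 + 0 = 4$)
$a{\left(f \right)} = -3 + \frac{1}{10 + f}$ ($a{\left(f \right)} = -3 + \frac{1}{f + 10} = -3 + \frac{1}{10 + f}$)
$d = \frac{209969}{23330}$ ($d = 9 - \frac{4}{93320} = 9 - 4 \cdot \frac{1}{93320} = 9 - \frac{1}{23330} = \frac{209969}{23330} \approx 9.0$)
$B{\left(g \right)} = - \frac{39}{8} + 2 g^{2}$ ($B{\left(g \right)} = -2 + \left(\left(g^{2} + g g\right) + \frac{-29 - -6}{10 - 2}\right) = -2 + \left(\left(g^{2} + g^{2}\right) + \frac{-29 + 6}{8}\right) = -2 + \left(2 g^{2} + \frac{1}{8} \left(-23\right)\right) = -2 + \left(2 g^{2} - \frac{23}{8}\right) = -2 + \left(- \frac{23}{8} + 2 g^{2}\right) = - \frac{39}{8} + 2 g^{2}$)
$\frac{d}{B{\left(-151 \right)}} = \frac{209969}{23330 \left(- \frac{39}{8} + 2 \left(-151\right)^{2}\right)} = \frac{209969}{23330 \left(- \frac{39}{8} + 2 \cdot 22801\right)} = \frac{209969}{23330 \left(- \frac{39}{8} + 45602\right)} = \frac{209969}{23330 \cdot \frac{364777}{8}} = \frac{209969}{23330} \cdot \frac{8}{364777} = \frac{839876}{4255123705}$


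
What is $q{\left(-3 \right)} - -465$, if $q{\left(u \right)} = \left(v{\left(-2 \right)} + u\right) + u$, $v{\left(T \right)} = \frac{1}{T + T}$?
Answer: $\frac{1835}{4} \approx 458.75$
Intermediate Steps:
$v{\left(T \right)} = \frac{1}{2 T}$
$q{\left(u \right)} = - \frac{1}{4} + 2 u$ ($q{\left(u \right)} = \left(\frac{1}{2 \left(-2\right)} + u\right) + u = \left(\frac{1}{2} \left(- \frac{1}{2}\right) + u\right) + u = \left(- \frac{1}{4} + u\right) + u = - \frac{1}{4} + 2 u$)
$q{\left(-3 \right)} - -465 = \left(- \frac{1}{4} + 2 \left(-3\right)\right) - -465 = \left(- \frac{1}{4} - 6\right) + 465 = - \frac{25}{4} + 465 = \frac{1835}{4}$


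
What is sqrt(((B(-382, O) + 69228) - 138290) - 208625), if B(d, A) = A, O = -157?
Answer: 2*I*sqrt(69461) ≈ 527.11*I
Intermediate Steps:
sqrt(((B(-382, O) + 69228) - 138290) - 208625) = sqrt(((-157 + 69228) - 138290) - 208625) = sqrt((69071 - 138290) - 208625) = sqrt(-69219 - 208625) = sqrt(-277844) = 2*I*sqrt(69461)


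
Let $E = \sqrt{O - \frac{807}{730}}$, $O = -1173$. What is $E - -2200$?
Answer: $2200 + \frac{3 i \sqrt{69520090}}{730} \approx 2200.0 + 34.265 i$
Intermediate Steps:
$E = \frac{3 i \sqrt{69520090}}{730}$ ($E = \sqrt{-1173 - \frac{807}{730}} = \sqrt{- \frac{857097}{730}} = \frac{3 i \sqrt{69520090}}{730} \approx 34.265 i$)
$E - -2200 = \frac{3 i \sqrt{69520090}}{730} - -2200 = \frac{3 i \sqrt{69520090}}{730} + 2200 = 2200 + \frac{3 i \sqrt{69520090}}{730}$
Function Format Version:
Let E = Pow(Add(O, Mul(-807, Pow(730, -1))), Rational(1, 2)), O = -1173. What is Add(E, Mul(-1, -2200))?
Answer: Add(2200, Mul(Rational(3, 730), I, Pow(69520090, Rational(1, 2)))) ≈ Add(2200.0, Mul(34.265, I))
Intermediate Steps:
E = Mul(Rational(3, 730), I, Pow(69520090, Rational(1, 2))) (E = Pow(Add(-1173, Mul(-807, Pow(730, -1))), Rational(1, 2)) = Pow(Add(-1173, Mul(-807, Rational(1, 730))), Rational(1, 2)) = Pow(Add(-1173, Rational(-807, 730)), Rational(1, 2)) = Pow(Rational(-857097, 730), Rational(1, 2)) = Mul(Rational(3, 730), I, Pow(69520090, Rational(1, 2))) ≈ Mul(34.265, I))
Add(E, Mul(-1, -2200)) = Add(Mul(Rational(3, 730), I, Pow(69520090, Rational(1, 2))), Mul(-1, -2200)) = Add(Mul(Rational(3, 730), I, Pow(69520090, Rational(1, 2))), 2200) = Add(2200, Mul(Rational(3, 730), I, Pow(69520090, Rational(1, 2))))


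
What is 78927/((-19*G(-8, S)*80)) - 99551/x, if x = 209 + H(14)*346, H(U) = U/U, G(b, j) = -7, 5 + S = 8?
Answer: -203083631/1181040 ≈ -171.95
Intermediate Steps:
S = 3 (S = -5 + 8 = 3)
H(U) = 1
x = 555 (x = 209 + 1*346 = 209 + 346 = 555)
78927/((-19*G(-8, S)*80)) - 99551/x = 78927/((-19*(-7)*80)) - 99551/555 = 78927/((133*80)) - 99551*1/555 = 78927/10640 - 99551/555 = -203083631/1181040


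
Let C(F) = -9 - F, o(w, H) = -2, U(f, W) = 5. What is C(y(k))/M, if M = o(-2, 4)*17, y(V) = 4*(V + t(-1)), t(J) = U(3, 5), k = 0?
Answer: 29/34 ≈ 0.85294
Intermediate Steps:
t(J) = 5
y(V) = 20 + 4*V (y(V) = 4*(V + 5) = 4*(5 + V) = 20 + 4*V)
M = -34 (M = -2*17 = -34)
C(y(k))/M = (-9 - (20 + 4*0))/(-34) = (-9 - (20 + 0))*(-1/34) = (-9 - 1*20)*(-1/34) = (-9 - 20)*(-1/34) = -29*(-1/34) = 29/34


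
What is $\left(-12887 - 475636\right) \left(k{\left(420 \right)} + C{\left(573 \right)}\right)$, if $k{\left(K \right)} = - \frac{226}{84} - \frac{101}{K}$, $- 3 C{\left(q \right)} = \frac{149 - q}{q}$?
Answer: $\frac{15027967789}{11460} \approx 1.3113 \cdot 10^{6}$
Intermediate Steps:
$C{\left(q \right)} = - \frac{149 - q}{3 q}$ ($C{\left(q \right)} = - \frac{\left(149 - q\right) \frac{1}{q}}{3} = - \frac{\frac{1}{q} \left(149 - q\right)}{3} = - \frac{149 - q}{3 q}$)
$k{\left(K \right)} = - \frac{113}{42} - \frac{101}{K}$ ($k{\left(K \right)} = \left(-226\right) \frac{1}{84} - \frac{101}{K} = - \frac{113}{42} - \frac{101}{K}$)
$\left(-12887 - 475636\right) \left(k{\left(420 \right)} + C{\left(573 \right)}\right) = \left(-12887 - 475636\right) \left(\left(- \frac{113}{42} - \frac{101}{420}\right) + \frac{-149 + 573}{3 \cdot 573}\right) = - 488523 \left(\left(- \frac{113}{42} - \frac{101}{420}\right) + \frac{1}{3} \cdot \frac{1}{573} \cdot 424\right) = - 488523 \left(\left(- \frac{113}{42} - \frac{101}{420}\right) + \frac{424}{1719}\right) = - 488523 \left(- \frac{1231}{420} + \frac{424}{1719}\right) = \left(-488523\right) \left(- \frac{646003}{240660}\right) = \frac{15027967789}{11460}$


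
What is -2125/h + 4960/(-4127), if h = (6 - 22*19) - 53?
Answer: 1292695/383811 ≈ 3.3680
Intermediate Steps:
h = -465 (h = (6 - 418) - 53 = -412 - 53 = -465)
-2125/h + 4960/(-4127) = -2125/(-465) + 4960/(-4127) = -2125*(-1/465) + 4960*(-1/4127) = 425/93 - 4960/4127 = 1292695/383811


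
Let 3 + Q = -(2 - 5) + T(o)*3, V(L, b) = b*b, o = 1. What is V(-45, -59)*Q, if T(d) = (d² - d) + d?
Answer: 10443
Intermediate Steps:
V(L, b) = b²
T(d) = d²
Q = 3 (Q = -3 + (-(2 - 5) + 1²*3) = -3 + (-1*(-3) + 1*3) = -3 + (3 + 3) = -3 + 6 = 3)
V(-45, -59)*Q = (-59)²*3 = 3481*3 = 10443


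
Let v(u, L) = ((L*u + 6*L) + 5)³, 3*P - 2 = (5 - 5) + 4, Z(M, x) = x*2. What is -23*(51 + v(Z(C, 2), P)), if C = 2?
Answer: -360548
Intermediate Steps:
Z(M, x) = 2*x
P = 2 (P = ⅔ + ((5 - 5) + 4)/3 = ⅔ + (0 + 4)/3 = ⅔ + (⅓)*4 = ⅔ + 4/3 = 2)
v(u, L) = (5 + 6*L + L*u)³ (v(u, L) = ((6*L + L*u) + 5)³ = (5 + 6*L + L*u)³)
-23*(51 + v(Z(C, 2), P)) = -23*(51 + (5 + 6*2 + 2*(2*2))³) = -23*(51 + (5 + 12 + 2*4)³) = -23*(51 + (5 + 12 + 8)³) = -23*(51 + 25³) = -23*(51 + 15625) = -23*15676 = -360548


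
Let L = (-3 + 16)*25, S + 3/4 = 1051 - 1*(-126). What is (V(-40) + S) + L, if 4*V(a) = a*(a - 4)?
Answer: 7765/4 ≈ 1941.3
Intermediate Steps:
S = 4705/4 (S = -¾ + (1051 - 1*(-126)) = -¾ + (1051 + 126) = -¾ + 1177 = 4705/4 ≈ 1176.3)
L = 325 (L = 13*25 = 325)
V(a) = a*(-4 + a)/4 (V(a) = (a*(a - 4))/4 = (a*(-4 + a))/4 = a*(-4 + a)/4)
(V(-40) + S) + L = ((¼)*(-40)*(-4 - 40) + 4705/4) + 325 = ((¼)*(-40)*(-44) + 4705/4) + 325 = (440 + 4705/4) + 325 = 6465/4 + 325 = 7765/4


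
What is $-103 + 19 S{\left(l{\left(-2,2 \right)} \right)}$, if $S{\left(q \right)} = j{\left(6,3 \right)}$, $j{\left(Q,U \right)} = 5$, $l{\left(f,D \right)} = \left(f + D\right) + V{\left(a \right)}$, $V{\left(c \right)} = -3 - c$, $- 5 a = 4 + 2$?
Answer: $-8$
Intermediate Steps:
$a = - \frac{6}{5}$ ($a = - \frac{4 + 2}{5} = \left(- \frac{1}{5}\right) 6 = - \frac{6}{5} \approx -1.2$)
$l{\left(f,D \right)} = - \frac{9}{5} + D + f$ ($l{\left(f,D \right)} = \left(f + D\right) - \frac{9}{5} = \left(D + f\right) + \left(-3 + \frac{6}{5}\right) = \left(D + f\right) - \frac{9}{5} = - \frac{9}{5} + D + f$)
$S{\left(q \right)} = 5$
$-103 + 19 S{\left(l{\left(-2,2 \right)} \right)} = -103 + 19 \cdot 5 = -103 + 95 = -8$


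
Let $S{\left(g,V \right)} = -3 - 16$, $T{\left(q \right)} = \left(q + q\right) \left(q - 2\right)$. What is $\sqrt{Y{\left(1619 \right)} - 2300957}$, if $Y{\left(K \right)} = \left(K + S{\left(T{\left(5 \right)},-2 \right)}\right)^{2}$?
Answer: $\sqrt{259043} \approx 508.96$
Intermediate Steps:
$T{\left(q \right)} = 2 q \left(-2 + q\right)$
$S{\left(g,V \right)} = -19$ ($S{\left(g,V \right)} = -3 - 16 = -19$)
$Y{\left(K \right)} = \left(-19 + K\right)^{2}$ ($Y{\left(K \right)} = \left(K - 19\right)^{2} = \left(-19 + K\right)^{2}$)
$\sqrt{Y{\left(1619 \right)} - 2300957} = \sqrt{\left(-19 + 1619\right)^{2} - 2300957} = \sqrt{1600^{2} - 2300957} = \sqrt{2560000 - 2300957} = \sqrt{259043}$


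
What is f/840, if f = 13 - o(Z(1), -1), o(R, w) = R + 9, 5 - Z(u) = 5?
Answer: 1/210 ≈ 0.0047619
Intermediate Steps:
Z(u) = 0 (Z(u) = 5 - 1*5 = 5 - 5 = 0)
o(R, w) = 9 + R
f = 4 (f = 13 - (9 + 0) = 13 - 1*9 = 13 - 9 = 4)
f/840 = 4/840 = 4*(1/840) = 1/210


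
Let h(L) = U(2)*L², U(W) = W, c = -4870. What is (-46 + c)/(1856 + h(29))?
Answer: -2458/1769 ≈ -1.3895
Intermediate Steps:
h(L) = 2*L²
(-46 + c)/(1856 + h(29)) = (-46 - 4870)/(1856 + 2*29²) = -4916/(1856 + 2*841) = -4916/(1856 + 1682) = -4916/3538 = -4916*1/3538 = -2458/1769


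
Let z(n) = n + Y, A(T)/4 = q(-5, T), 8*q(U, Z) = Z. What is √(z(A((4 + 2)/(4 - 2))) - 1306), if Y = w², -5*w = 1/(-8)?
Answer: 3*I*√231911/40 ≈ 36.118*I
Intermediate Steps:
q(U, Z) = Z/8
w = 1/40 (w = -⅕/(-8) = -⅕*(-⅛) = 1/40 ≈ 0.025000)
A(T) = T/2 (A(T) = 4*(T/8) = T/2)
Y = 1/1600 (Y = (1/40)² = 1/1600 ≈ 0.00062500)
z(n) = 1/1600 + n (z(n) = n + 1/1600 = 1/1600 + n)
√(z(A((4 + 2)/(4 - 2))) - 1306) = √((1/1600 + ((4 + 2)/(4 - 2))/2) - 1306) = √((1/1600 + (6/2)/2) - 1306) = √((1/1600 + (6*(½))/2) - 1306) = √((1/1600 + (½)*3) - 1306) = √((1/1600 + 3/2) - 1306) = √(2401/1600 - 1306) = √(-2087199/1600) = 3*I*√231911/40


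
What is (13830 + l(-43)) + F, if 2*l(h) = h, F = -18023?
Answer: -8429/2 ≈ -4214.5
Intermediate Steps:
l(h) = h/2
(13830 + l(-43)) + F = (13830 + (1/2)*(-43)) - 18023 = (13830 - 43/2) - 18023 = 27617/2 - 18023 = -8429/2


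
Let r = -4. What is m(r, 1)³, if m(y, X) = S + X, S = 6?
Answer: 343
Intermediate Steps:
m(y, X) = 6 + X
m(r, 1)³ = (6 + 1)³ = 7³ = 343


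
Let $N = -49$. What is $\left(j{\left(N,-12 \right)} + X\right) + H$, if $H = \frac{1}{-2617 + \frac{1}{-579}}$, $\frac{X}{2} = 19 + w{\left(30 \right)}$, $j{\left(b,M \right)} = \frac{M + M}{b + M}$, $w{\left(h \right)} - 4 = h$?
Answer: $\frac{9833898241}{92429884} \approx 106.39$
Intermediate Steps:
$w{\left(h \right)} = 4 + h$
$j{\left(b,M \right)} = \frac{2 M}{M + b}$
$X = 106$ ($X = 2 \left(19 + \left(4 + 30\right)\right) = 2 \left(19 + 34\right) = 2 \cdot 53 = 106$)
$H = - \frac{579}{1515244}$ ($H = \frac{1}{-2617 - \frac{1}{579}} = \frac{1}{- \frac{1515244}{579}} = - \frac{579}{1515244} \approx -0.00038212$)
$\left(j{\left(N,-12 \right)} + X\right) + H = \left(2 \left(-12\right) \frac{1}{-12 - 49} + 106\right) - \frac{579}{1515244} = \left(2 \left(-12\right) \frac{1}{-61} + 106\right) - \frac{579}{1515244} = \left(2 \left(-12\right) \left(- \frac{1}{61}\right) + 106\right) - \frac{579}{1515244} = \left(\frac{24}{61} + 106\right) - \frac{579}{1515244} = \frac{6490}{61} - \frac{579}{1515244} = \frac{9833898241}{92429884}$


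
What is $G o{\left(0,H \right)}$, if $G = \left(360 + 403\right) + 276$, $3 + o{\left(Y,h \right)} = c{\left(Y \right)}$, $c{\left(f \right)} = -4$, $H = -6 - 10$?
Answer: $-7273$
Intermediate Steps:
$H = -16$
$o{\left(Y,h \right)} = -7$ ($o{\left(Y,h \right)} = -3 - 4 = -7$)
$G = 1039$ ($G = 763 + 276 = 1039$)
$G o{\left(0,H \right)} = 1039 \left(-7\right) = -7273$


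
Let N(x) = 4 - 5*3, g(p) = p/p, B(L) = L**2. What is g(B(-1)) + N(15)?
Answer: -10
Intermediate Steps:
g(p) = 1
N(x) = -11 (N(x) = 4 - 15 = -11)
g(B(-1)) + N(15) = 1 - 11 = -10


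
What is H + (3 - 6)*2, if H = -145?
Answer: -151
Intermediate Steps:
H + (3 - 6)*2 = -145 + (3 - 6)*2 = -145 - 3*2 = -145 - 6 = -151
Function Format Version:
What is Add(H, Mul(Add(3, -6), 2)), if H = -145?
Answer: -151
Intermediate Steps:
Add(H, Mul(Add(3, -6), 2)) = Add(-145, Mul(Add(3, -6), 2)) = Add(-145, Mul(-3, 2)) = Add(-145, -6) = -151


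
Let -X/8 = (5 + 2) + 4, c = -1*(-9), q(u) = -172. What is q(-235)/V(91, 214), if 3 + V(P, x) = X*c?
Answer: 172/795 ≈ 0.21635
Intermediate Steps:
c = 9
X = -88 (X = -8*((5 + 2) + 4) = -8*(7 + 4) = -8*11 = -88)
V(P, x) = -795 (V(P, x) = -3 - 88*9 = -3 - 792 = -795)
q(-235)/V(91, 214) = -172/(-795) = -172*(-1/795) = 172/795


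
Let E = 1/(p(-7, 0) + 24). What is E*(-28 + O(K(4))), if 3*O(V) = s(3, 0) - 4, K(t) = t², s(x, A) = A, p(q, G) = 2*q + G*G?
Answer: -44/15 ≈ -2.9333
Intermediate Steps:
p(q, G) = G² + 2*q (p(q, G) = 2*q + G² = G² + 2*q)
E = ⅒ (E = 1/((0² + 2*(-7)) + 24) = 1/((0 - 14) + 24) = 1/(-14 + 24) = 1/10 = ⅒ ≈ 0.10000)
O(V) = -4/3 (O(V) = (0 - 4)/3 = (⅓)*(-4) = -4/3)
E*(-28 + O(K(4))) = (-28 - 4/3)/10 = (⅒)*(-88/3) = -44/15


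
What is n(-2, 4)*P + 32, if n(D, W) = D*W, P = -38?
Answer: 336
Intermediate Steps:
n(-2, 4)*P + 32 = -2*4*(-38) + 32 = -8*(-38) + 32 = 304 + 32 = 336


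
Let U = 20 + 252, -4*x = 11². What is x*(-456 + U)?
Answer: 5566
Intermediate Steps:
x = -121/4 (x = -¼*11² = -¼*121 = -121/4 ≈ -30.250)
U = 272
x*(-456 + U) = -121*(-456 + 272)/4 = -121/4*(-184) = 5566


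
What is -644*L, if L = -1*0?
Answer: 0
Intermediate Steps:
L = 0
-644*L = -644*0 = 0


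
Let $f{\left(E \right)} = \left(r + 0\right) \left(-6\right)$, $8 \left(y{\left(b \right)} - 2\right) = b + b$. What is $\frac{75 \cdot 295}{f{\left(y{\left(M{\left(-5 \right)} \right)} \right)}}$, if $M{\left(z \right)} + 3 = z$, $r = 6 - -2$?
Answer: $- \frac{7375}{16} \approx -460.94$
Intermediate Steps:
$r = 8$ ($r = 6 + 2 = 8$)
$M{\left(z \right)} = -3 + z$
$y{\left(b \right)} = 2 + \frac{b}{4}$ ($y{\left(b \right)} = 2 + \frac{b + b}{8} = 2 + \frac{2 b}{8} = 2 + \frac{b}{4}$)
$f{\left(E \right)} = -48$ ($f{\left(E \right)} = \left(8 + 0\right) \left(-6\right) = 8 \left(-6\right) = -48$)
$\frac{75 \cdot 295}{f{\left(y{\left(M{\left(-5 \right)} \right)} \right)}} = \frac{75 \cdot 295}{-48} = 22125 \left(- \frac{1}{48}\right) = - \frac{7375}{16}$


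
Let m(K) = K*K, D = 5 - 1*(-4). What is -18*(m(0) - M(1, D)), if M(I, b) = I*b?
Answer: 162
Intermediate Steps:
D = 9 (D = 5 + 4 = 9)
m(K) = K²
-18*(m(0) - M(1, D)) = -18*(0² - 9) = -18*(0 - 1*9) = -18*(0 - 9) = -18*(-9) = 162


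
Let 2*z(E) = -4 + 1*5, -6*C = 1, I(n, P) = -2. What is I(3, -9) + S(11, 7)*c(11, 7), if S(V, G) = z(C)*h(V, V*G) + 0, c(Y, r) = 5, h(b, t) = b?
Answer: 51/2 ≈ 25.500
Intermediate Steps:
C = -⅙ (C = -⅙*1 = -⅙ ≈ -0.16667)
z(E) = ½ (z(E) = (-4 + 1*5)/2 = (-4 + 5)/2 = (½)*1 = ½)
S(V, G) = V/2 (S(V, G) = V/2 + 0 = V/2)
I(3, -9) + S(11, 7)*c(11, 7) = -2 + ((½)*11)*5 = -2 + (11/2)*5 = -2 + 55/2 = 51/2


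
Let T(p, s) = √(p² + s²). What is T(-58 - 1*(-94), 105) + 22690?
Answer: 22801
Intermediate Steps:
T(-58 - 1*(-94), 105) + 22690 = √((-58 - 1*(-94))² + 105²) + 22690 = √((-58 + 94)² + 11025) + 22690 = √(36² + 11025) + 22690 = √(1296 + 11025) + 22690 = √12321 + 22690 = 111 + 22690 = 22801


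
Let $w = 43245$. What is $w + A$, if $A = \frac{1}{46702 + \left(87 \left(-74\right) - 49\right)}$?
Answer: $\frac{1739097676}{40215} \approx 43245.0$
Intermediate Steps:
$A = \frac{1}{40215}$ ($A = \frac{1}{46702 - 6487} = \frac{1}{40215} \approx 2.4866 \cdot 10^{-5}$)
$w + A = 43245 + \frac{1}{40215} = \frac{1739097676}{40215}$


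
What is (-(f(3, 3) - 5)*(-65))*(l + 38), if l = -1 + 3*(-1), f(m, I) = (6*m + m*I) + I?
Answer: 55250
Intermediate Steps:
f(m, I) = I + 6*m + I*m (f(m, I) = (6*m + I*m) + I = I + 6*m + I*m)
l = -4 (l = -1 - 3 = -4)
(-(f(3, 3) - 5)*(-65))*(l + 38) = (-((3 + 6*3 + 3*3) - 5)*(-65))*(-4 + 38) = (-((3 + 18 + 9) - 5)*(-65))*34 = (-(30 - 5)*(-65))*34 = (-1*25*(-65))*34 = -25*(-65)*34 = 1625*34 = 55250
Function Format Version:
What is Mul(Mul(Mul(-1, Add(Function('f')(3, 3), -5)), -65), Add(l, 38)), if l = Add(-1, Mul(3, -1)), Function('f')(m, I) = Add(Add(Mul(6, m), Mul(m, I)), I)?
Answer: 55250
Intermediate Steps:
Function('f')(m, I) = Add(I, Mul(6, m), Mul(I, m)) (Function('f')(m, I) = Add(Add(Mul(6, m), Mul(I, m)), I) = Add(I, Mul(6, m), Mul(I, m)))
l = -4 (l = Add(-1, -3) = -4)
Mul(Mul(Mul(-1, Add(Function('f')(3, 3), -5)), -65), Add(l, 38)) = Mul(Mul(Mul(-1, Add(Add(3, Mul(6, 3), Mul(3, 3)), -5)), -65), Add(-4, 38)) = Mul(Mul(Mul(-1, Add(Add(3, 18, 9), -5)), -65), 34) = Mul(Mul(Mul(-1, Add(30, -5)), -65), 34) = Mul(Mul(Mul(-1, 25), -65), 34) = Mul(Mul(-25, -65), 34) = Mul(1625, 34) = 55250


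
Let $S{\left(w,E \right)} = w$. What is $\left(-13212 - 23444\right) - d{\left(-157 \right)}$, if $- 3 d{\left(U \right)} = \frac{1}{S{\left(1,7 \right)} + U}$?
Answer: $- \frac{17155009}{468} \approx -36656.0$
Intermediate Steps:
$d{\left(U \right)} = - \frac{1}{3 \left(1 + U\right)}$
$\left(-13212 - 23444\right) - d{\left(-157 \right)} = \left(-13212 - 23444\right) - - \frac{1}{3 + 3 \left(-157\right)} = \left(-13212 - 23444\right) - - \frac{1}{3 - 471} = -36656 - - \frac{1}{-468} = -36656 - \left(-1\right) \left(- \frac{1}{468}\right) = -36656 - \frac{1}{468} = - \frac{17155009}{468}$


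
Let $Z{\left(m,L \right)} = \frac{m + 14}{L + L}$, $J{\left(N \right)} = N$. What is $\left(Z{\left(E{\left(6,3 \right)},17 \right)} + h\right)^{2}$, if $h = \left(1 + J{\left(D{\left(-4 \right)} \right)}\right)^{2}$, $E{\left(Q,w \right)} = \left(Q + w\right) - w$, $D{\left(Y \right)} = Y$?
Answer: $\frac{26569}{289} \approx 91.934$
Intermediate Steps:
$E{\left(Q,w \right)} = Q$
$Z{\left(m,L \right)} = \frac{14 + m}{2 L}$
$h = 9$ ($h = \left(1 - 4\right)^{2} = \left(-3\right)^{2} = 9$)
$\left(Z{\left(E{\left(6,3 \right)},17 \right)} + h\right)^{2} = \left(\frac{14 + 6}{2 \cdot 17} + 9\right)^{2} = \left(\frac{1}{2} \cdot \frac{1}{17} \cdot 20 + 9\right)^{2} = \left(\frac{10}{17} + 9\right)^{2} = \left(\frac{163}{17}\right)^{2} = \frac{26569}{289}$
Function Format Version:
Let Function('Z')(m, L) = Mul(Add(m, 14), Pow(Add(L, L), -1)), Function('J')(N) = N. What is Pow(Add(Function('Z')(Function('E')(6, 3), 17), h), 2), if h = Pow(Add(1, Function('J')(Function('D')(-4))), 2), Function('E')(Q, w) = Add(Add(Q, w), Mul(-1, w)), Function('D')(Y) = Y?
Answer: Rational(26569, 289) ≈ 91.934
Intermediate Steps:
Function('E')(Q, w) = Q
Function('Z')(m, L) = Mul(Rational(1, 2), Pow(L, -1), Add(14, m)) (Function('Z')(m, L) = Mul(Add(14, m), Pow(Mul(2, L), -1)) = Mul(Add(14, m), Mul(Rational(1, 2), Pow(L, -1))) = Mul(Rational(1, 2), Pow(L, -1), Add(14, m)))
h = 9 (h = Pow(Add(1, -4), 2) = Pow(-3, 2) = 9)
Pow(Add(Function('Z')(Function('E')(6, 3), 17), h), 2) = Pow(Add(Mul(Rational(1, 2), Pow(17, -1), Add(14, 6)), 9), 2) = Pow(Add(Mul(Rational(1, 2), Rational(1, 17), 20), 9), 2) = Pow(Add(Rational(10, 17), 9), 2) = Pow(Rational(163, 17), 2) = Rational(26569, 289)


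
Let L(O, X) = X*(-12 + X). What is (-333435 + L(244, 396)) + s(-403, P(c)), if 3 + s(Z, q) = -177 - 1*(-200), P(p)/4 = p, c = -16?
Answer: -181351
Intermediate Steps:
P(p) = 4*p
s(Z, q) = 20 (s(Z, q) = -3 + (-177 - 1*(-200)) = -3 + (-177 + 200) = -3 + 23 = 20)
(-333435 + L(244, 396)) + s(-403, P(c)) = (-333435 + 396*(-12 + 396)) + 20 = (-333435 + 396*384) + 20 = (-333435 + 152064) + 20 = -181371 + 20 = -181351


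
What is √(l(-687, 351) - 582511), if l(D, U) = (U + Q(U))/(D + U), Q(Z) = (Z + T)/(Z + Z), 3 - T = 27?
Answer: I*√510336473478/936 ≈ 763.22*I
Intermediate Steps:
T = -24 (T = 3 - 1*27 = 3 - 27 = -24)
Q(Z) = (-24 + Z)/(2*Z) (Q(Z) = (Z - 24)/(Z + Z) = (-24 + Z)/((2*Z)) = (-24 + Z)*(1/(2*Z)) = (-24 + Z)/(2*Z))
l(D, U) = (U + (-24 + U)/(2*U))/(D + U)
√(l(-687, 351) - 582511) = √((-12 + 351² + (½)*351)/(351*(-687 + 351)) - 582511) = √((1/351)*(-12 + 123201 + 351/2)/(-336) - 582511) = √((1/351)*(-1/336)*(246729/2) - 582511) = √(-11749/11232 - 582511) = √(-6542775301/11232) = I*√510336473478/936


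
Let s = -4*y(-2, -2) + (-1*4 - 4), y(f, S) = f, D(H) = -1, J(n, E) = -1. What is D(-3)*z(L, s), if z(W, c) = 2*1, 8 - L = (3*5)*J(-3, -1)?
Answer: -2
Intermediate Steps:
L = 23 (L = 8 - 3*5*(-1) = 8 - 15*(-1) = 8 - 1*(-15) = 8 + 15 = 23)
s = 0 (s = -4*(-2) + (-1*4 - 4) = 8 + (-4 - 4) = 8 - 8 = 0)
z(W, c) = 2
D(-3)*z(L, s) = -1*2 = -2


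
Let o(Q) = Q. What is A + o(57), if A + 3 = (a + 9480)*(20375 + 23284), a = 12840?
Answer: 974468934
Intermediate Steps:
A = 974468877 (A = -3 + (12840 + 9480)*(20375 + 23284) = -3 + 22320*43659 = -3 + 974468880 = 974468877)
A + o(57) = 974468877 + 57 = 974468934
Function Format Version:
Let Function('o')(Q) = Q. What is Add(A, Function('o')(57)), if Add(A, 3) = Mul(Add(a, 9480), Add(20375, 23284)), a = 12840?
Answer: 974468934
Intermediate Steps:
A = 974468877 (A = Add(-3, Mul(Add(12840, 9480), Add(20375, 23284))) = Add(-3, Mul(22320, 43659)) = Add(-3, 974468880) = 974468877)
Add(A, Function('o')(57)) = Add(974468877, 57) = 974468934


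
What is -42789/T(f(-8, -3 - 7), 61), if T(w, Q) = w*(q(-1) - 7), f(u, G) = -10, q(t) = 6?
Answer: -42789/10 ≈ -4278.9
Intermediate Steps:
T(w, Q) = -w (T(w, Q) = w*(6 - 7) = w*(-1) = -w)
-42789/T(f(-8, -3 - 7), 61) = -42789/((-1*(-10))) = -42789/10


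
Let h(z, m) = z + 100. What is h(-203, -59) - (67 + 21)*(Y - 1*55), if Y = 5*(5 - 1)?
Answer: 2977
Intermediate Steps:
Y = 20 (Y = 5*4 = 20)
h(z, m) = 100 + z
h(-203, -59) - (67 + 21)*(Y - 1*55) = (100 - 203) - (67 + 21)*(20 - 1*55) = -103 - 88*(20 - 55) = -103 - 88*(-35) = -103 - 1*(-3080) = -103 + 3080 = 2977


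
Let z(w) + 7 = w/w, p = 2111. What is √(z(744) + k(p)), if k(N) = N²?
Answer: √4456315 ≈ 2111.0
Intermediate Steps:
z(w) = -6 (z(w) = -7 + w/w = -7 + 1 = -6)
√(z(744) + k(p)) = √(-6 + 2111²) = √(-6 + 4456321) = √4456315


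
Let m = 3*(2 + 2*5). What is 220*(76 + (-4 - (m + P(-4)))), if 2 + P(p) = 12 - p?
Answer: 4840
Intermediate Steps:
P(p) = 10 - p (P(p) = -2 + (12 - p) = 10 - p)
m = 36 (m = 3*(2 + 10) = 3*12 = 36)
220*(76 + (-4 - (m + P(-4)))) = 220*(76 + (-4 - (36 + (10 - 1*(-4))))) = 220*(76 + (-4 - (36 + (10 + 4)))) = 220*(76 + (-4 - (36 + 14))) = 220*(76 + (-4 - 1*50)) = 220*(76 + (-4 - 50)) = 220*(76 - 54) = 220*22 = 4840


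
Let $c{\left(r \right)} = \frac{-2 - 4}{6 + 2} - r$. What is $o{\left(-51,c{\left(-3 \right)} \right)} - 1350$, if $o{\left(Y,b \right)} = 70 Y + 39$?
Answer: $-4881$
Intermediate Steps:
$c{\left(r \right)} = - \frac{3}{4} - r$ ($c{\left(r \right)} = - \frac{6}{8} - r = \left(-6\right) \frac{1}{8} - r = - \frac{3}{4} - r$)
$o{\left(Y,b \right)} = 39 + 70 Y$
$o{\left(-51,c{\left(-3 \right)} \right)} - 1350 = \left(39 + 70 \left(-51\right)\right) - 1350 = \left(39 - 3570\right) - 1350 = -3531 - 1350 = -4881$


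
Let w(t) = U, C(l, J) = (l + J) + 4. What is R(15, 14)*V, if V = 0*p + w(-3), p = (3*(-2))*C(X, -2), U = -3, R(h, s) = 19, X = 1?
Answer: -57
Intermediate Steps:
C(l, J) = 4 + J + l (C(l, J) = (J + l) + 4 = 4 + J + l)
w(t) = -3
p = -18 (p = (3*(-2))*(4 - 2 + 1) = -6*3 = -18)
V = -3 (V = 0*(-18) - 3 = 0 - 3 = -3)
R(15, 14)*V = 19*(-3) = -57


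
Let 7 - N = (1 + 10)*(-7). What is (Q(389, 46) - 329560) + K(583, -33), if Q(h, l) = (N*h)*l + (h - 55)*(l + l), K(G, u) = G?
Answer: 1204847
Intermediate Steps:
N = 84 (N = 7 - (1 + 10)*(-7) = 7 - 11*(-7) = 7 - 1*(-77) = 7 + 77 = 84)
Q(h, l) = 2*l*(-55 + h) + 84*h*l (Q(h, l) = (84*h)*l + (h - 55)*(l + l) = 84*h*l + (-55 + h)*(2*l) = 84*h*l + 2*l*(-55 + h) = 2*l*(-55 + h) + 84*h*l)
(Q(389, 46) - 329560) + K(583, -33) = (2*46*(-55 + 43*389) - 329560) + 583 = (2*46*(-55 + 16727) - 329560) + 583 = (2*46*16672 - 329560) + 583 = (1533824 - 329560) + 583 = 1204264 + 583 = 1204847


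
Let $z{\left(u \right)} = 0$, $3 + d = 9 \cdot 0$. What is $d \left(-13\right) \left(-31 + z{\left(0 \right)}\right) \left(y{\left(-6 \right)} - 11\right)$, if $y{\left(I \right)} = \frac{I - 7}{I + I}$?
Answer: $\frac{47957}{4} \approx 11989.0$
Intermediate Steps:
$y{\left(I \right)} = \frac{-7 + I}{2 I}$
$d = -3$ ($d = -3 + 9 \cdot 0 = -3 + 0 = -3$)
$d \left(-13\right) \left(-31 + z{\left(0 \right)}\right) \left(y{\left(-6 \right)} - 11\right) = \left(-3\right) \left(-13\right) \left(-31 + 0\right) \left(\frac{-7 - 6}{2 \left(-6\right)} - 11\right) = 39 \left(- 31 \left(\frac{1}{2} \left(- \frac{1}{6}\right) \left(-13\right) - 11\right)\right) = 39 \left(- 31 \left(\frac{13}{12} - 11\right)\right) = 39 \left(\left(-31\right) \left(- \frac{119}{12}\right)\right) = 39 \cdot \frac{3689}{12} = \frac{47957}{4}$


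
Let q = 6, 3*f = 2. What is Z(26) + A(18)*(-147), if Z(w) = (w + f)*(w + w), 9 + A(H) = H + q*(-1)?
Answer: 2837/3 ≈ 945.67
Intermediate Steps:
f = ⅔ (f = (⅓)*2 = ⅔ ≈ 0.66667)
A(H) = -15 + H (A(H) = -9 + (H + 6*(-1)) = -9 + (H - 6) = -9 + (-6 + H) = -15 + H)
Z(w) = 2*w*(⅔ + w) (Z(w) = (w + ⅔)*(w + w) = (⅔ + w)*(2*w) = 2*w*(⅔ + w))
Z(26) + A(18)*(-147) = (⅔)*26*(2 + 3*26) + (-15 + 18)*(-147) = (⅔)*26*(2 + 78) + 3*(-147) = (⅔)*26*80 - 441 = 4160/3 - 441 = 2837/3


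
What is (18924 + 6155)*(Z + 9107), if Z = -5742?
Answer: 84390835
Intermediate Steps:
(18924 + 6155)*(Z + 9107) = (18924 + 6155)*(-5742 + 9107) = 25079*3365 = 84390835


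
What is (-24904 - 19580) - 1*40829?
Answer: -85313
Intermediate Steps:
(-24904 - 19580) - 1*40829 = -44484 - 40829 = -85313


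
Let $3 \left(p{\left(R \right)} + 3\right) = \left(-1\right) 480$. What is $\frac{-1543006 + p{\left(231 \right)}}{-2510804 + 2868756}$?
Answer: $- \frac{1543169}{357952} \approx -4.3111$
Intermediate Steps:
$p{\left(R \right)} = -163$ ($p{\left(R \right)} = -3 + \frac{\left(-1\right) 480}{3} = -3 + \frac{1}{3} \left(-480\right) = -3 - 160 = -163$)
$\frac{-1543006 + p{\left(231 \right)}}{-2510804 + 2868756} = \frac{-1543006 - 163}{-2510804 + 2868756} = - \frac{1543169}{357952}$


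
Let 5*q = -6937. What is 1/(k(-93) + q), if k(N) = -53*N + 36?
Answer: 5/17888 ≈ 0.00027952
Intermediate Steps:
k(N) = 36 - 53*N
q = -6937/5 (q = (⅕)*(-6937) = -6937/5 ≈ -1387.4)
1/(k(-93) + q) = 1/((36 - 53*(-93)) - 6937/5) = 1/((36 + 4929) - 6937/5) = 1/(4965 - 6937/5) = 1/(17888/5) = 5/17888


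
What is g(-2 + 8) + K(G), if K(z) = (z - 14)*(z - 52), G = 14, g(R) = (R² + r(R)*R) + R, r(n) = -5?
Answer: 12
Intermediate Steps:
g(R) = R² - 4*R (g(R) = (R² - 5*R) + R = R² - 4*R)
K(z) = (-52 + z)*(-14 + z) (K(z) = (-14 + z)*(-52 + z) = (-52 + z)*(-14 + z))
g(-2 + 8) + K(G) = (-2 + 8)*(-4 + (-2 + 8)) + (728 + 14² - 66*14) = 6*(-4 + 6) + (728 + 196 - 924) = 6*2 + 0 = 12 + 0 = 12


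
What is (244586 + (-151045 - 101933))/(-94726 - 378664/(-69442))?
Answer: 145689316/1644396057 ≈ 0.088597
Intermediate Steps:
(244586 + (-151045 - 101933))/(-94726 - 378664/(-69442)) = (244586 - 252978)/(-94726 - 378664*(-1/69442)) = -8392/(-94726 + 189332/34721) = -8392/(-3288792114/34721) = -8392*(-34721/3288792114) = 145689316/1644396057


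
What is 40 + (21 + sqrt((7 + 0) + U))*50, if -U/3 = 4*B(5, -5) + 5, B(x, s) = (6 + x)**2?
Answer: 1090 + 100*I*sqrt(365) ≈ 1090.0 + 1910.5*I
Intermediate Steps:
U = -1467 (U = -3*(4*(6 + 5)**2 + 5) = -3*(4*11**2 + 5) = -3*(4*121 + 5) = -3*(484 + 5) = -3*489 = -1467)
40 + (21 + sqrt((7 + 0) + U))*50 = 40 + (21 + sqrt((7 + 0) - 1467))*50 = 40 + (21 + sqrt(7 - 1467))*50 = 40 + (21 + sqrt(-1460))*50 = 40 + (21 + 2*I*sqrt(365))*50 = 40 + (1050 + 100*I*sqrt(365)) = 1090 + 100*I*sqrt(365)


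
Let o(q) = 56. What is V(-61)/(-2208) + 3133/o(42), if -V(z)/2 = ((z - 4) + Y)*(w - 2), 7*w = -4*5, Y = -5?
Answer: 217367/3864 ≈ 56.254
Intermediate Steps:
w = -20/7 (w = (-4*5)/7 = (⅐)*(-20) = -20/7 ≈ -2.8571)
V(z) = -612/7 + 68*z/7 (V(z) = -2*((z - 4) - 5)*(-20/7 - 2) = -2*((-4 + z) - 5)*(-34)/7 = -2*(-9 + z)*(-34)/7 = -2*(306/7 - 34*z/7) = -612/7 + 68*z/7)
V(-61)/(-2208) + 3133/o(42) = (-612/7 + (68/7)*(-61))/(-2208) + 3133/56 = (-612/7 - 4148/7)*(-1/2208) + 3133*(1/56) = -680*(-1/2208) + 3133/56 = 85/276 + 3133/56 = 217367/3864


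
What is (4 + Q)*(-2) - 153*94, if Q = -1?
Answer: -14388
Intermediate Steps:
(4 + Q)*(-2) - 153*94 = (4 - 1)*(-2) - 153*94 = 3*(-2) - 14382 = -6 - 14382 = -14388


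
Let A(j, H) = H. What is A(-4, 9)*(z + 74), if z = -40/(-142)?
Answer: 47466/71 ≈ 668.54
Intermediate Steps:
z = 20/71 (z = -40*(-1/142) = 20/71 ≈ 0.28169)
A(-4, 9)*(z + 74) = 9*(20/71 + 74) = 9*(5274/71) = 47466/71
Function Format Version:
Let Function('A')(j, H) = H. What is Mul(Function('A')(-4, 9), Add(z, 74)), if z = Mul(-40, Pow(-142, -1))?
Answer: Rational(47466, 71) ≈ 668.54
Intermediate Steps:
z = Rational(20, 71) (z = Mul(-40, Rational(-1, 142)) = Rational(20, 71) ≈ 0.28169)
Mul(Function('A')(-4, 9), Add(z, 74)) = Mul(9, Add(Rational(20, 71), 74)) = Mul(9, Rational(5274, 71)) = Rational(47466, 71)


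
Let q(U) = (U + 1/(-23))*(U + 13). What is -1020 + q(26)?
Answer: -177/23 ≈ -7.6956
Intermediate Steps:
q(U) = (13 + U)*(-1/23 + U) (q(U) = (U - 1/23)*(13 + U) = (-1/23 + U)*(13 + U) = (13 + U)*(-1/23 + U))
-1020 + q(26) = -1020 + (-13/23 + 26² + (298/23)*26) = -1020 + (-13/23 + 676 + 7748/23) = -1020 + 23283/23 = -177/23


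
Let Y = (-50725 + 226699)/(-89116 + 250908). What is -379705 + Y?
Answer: -30716527693/80896 ≈ -3.7970e+5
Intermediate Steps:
Y = 87987/80896 (Y = 175974/161792 = 175974*(1/161792) = 87987/80896 ≈ 1.0877)
-379705 + Y = -379705 + 87987/80896 = -30716527693/80896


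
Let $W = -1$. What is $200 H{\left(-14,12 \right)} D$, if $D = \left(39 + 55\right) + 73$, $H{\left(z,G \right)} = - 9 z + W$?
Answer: $4175000$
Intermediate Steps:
$H{\left(z,G \right)} = -1 - 9 z$ ($H{\left(z,G \right)} = - 9 z - 1 = -1 - 9 z$)
$D = 167$ ($D = 94 + 73 = 167$)
$200 H{\left(-14,12 \right)} D = 200 \left(-1 - -126\right) 167 = 200 \left(-1 + 126\right) 167 = 200 \cdot 125 \cdot 167 = 25000 \cdot 167 = 4175000$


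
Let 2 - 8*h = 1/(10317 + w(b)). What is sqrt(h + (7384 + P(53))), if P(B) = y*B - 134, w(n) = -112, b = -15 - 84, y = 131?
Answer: sqrt(23649820720890)/40820 ≈ 119.14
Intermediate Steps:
b = -99
P(B) = -134 + 131*B (P(B) = 131*B - 134 = -134 + 131*B)
h = 20409/81640 (h = 1/4 - 1/(8*(10317 - 112)) = 1/4 - 1/8/10205 = 1/4 - 1/8*1/10205 = 1/4 - 1/81640 = 20409/81640 ≈ 0.24999)
sqrt(h + (7384 + P(53))) = sqrt(20409/81640 + (7384 + (-134 + 131*53))) = sqrt(20409/81640 + (7384 + (-134 + 6943))) = sqrt(20409/81640 + (7384 + 6809)) = sqrt(20409/81640 + 14193) = sqrt(1158736929/81640) = sqrt(23649820720890)/40820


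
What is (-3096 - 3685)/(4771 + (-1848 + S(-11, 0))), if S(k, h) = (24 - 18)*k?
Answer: -6781/2857 ≈ -2.3735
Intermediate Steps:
S(k, h) = 6*k
(-3096 - 3685)/(4771 + (-1848 + S(-11, 0))) = (-3096 - 3685)/(4771 + (-1848 + 6*(-11))) = -6781/(4771 + (-1848 - 66)) = -6781/(4771 - 1914) = -6781/2857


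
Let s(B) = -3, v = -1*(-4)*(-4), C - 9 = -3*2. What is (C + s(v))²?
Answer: 0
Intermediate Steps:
C = 3 (C = 9 - 3*2 = 9 - 6 = 3)
v = -16 (v = 4*(-4) = -16)
(C + s(v))² = (3 - 3)² = 0² = 0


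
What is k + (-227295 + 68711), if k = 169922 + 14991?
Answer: 26329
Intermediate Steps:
k = 184913
k + (-227295 + 68711) = 184913 + (-227295 + 68711) = 184913 - 158584 = 26329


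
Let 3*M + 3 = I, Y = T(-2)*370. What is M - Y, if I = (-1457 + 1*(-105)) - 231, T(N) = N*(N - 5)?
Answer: -17336/3 ≈ -5778.7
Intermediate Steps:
T(N) = N*(-5 + N)
Y = 5180 (Y = -2*(-5 - 2)*370 = -2*(-7)*370 = 14*370 = 5180)
I = -1793 (I = (-1457 - 105) - 231 = -1562 - 231 = -1793)
M = -1796/3 (M = -1 + (⅓)*(-1793) = -1 - 1793/3 = -1796/3 ≈ -598.67)
M - Y = -1796/3 - 1*5180 = -1796/3 - 5180 = -17336/3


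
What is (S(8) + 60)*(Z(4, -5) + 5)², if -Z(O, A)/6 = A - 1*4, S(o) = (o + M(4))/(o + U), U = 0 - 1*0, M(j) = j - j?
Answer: 212341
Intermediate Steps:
M(j) = 0
U = 0 (U = 0 + 0 = 0)
S(o) = 1 (S(o) = (o + 0)/(o + 0) = o/o = 1)
Z(O, A) = 24 - 6*A (Z(O, A) = -6*(A - 1*4) = -6*(A - 4) = -6*(-4 + A) = 24 - 6*A)
(S(8) + 60)*(Z(4, -5) + 5)² = (1 + 60)*((24 - 6*(-5)) + 5)² = 61*((24 + 30) + 5)² = 61*(54 + 5)² = 61*59² = 61*3481 = 212341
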